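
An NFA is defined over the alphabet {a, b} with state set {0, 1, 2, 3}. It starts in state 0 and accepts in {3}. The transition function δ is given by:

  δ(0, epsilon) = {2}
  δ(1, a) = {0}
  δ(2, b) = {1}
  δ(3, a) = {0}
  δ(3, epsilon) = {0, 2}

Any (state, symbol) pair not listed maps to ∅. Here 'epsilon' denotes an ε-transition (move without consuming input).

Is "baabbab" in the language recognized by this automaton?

No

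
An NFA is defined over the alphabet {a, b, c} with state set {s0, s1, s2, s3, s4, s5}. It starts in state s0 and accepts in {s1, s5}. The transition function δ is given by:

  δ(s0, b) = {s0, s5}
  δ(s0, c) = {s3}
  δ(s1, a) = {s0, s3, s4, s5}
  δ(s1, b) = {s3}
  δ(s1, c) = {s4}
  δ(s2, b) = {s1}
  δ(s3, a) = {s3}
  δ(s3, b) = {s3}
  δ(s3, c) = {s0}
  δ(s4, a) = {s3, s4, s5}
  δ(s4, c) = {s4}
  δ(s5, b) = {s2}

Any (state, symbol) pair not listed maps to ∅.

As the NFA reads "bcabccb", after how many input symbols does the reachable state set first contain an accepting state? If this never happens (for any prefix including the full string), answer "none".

Start in {s0}.
Read 'b': {s0} → {s0, s5}.
None of the earlier sets intersect F, but {s0, s5} does.

1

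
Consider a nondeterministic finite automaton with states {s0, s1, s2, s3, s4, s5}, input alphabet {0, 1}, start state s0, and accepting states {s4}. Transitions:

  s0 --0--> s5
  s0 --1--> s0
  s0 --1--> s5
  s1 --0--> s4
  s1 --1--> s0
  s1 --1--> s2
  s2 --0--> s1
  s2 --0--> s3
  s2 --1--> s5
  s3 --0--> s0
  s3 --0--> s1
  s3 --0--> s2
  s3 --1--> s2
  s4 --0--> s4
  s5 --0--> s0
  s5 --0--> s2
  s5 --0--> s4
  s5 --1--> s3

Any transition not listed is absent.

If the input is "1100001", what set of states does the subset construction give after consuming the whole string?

{s0, s2, s3, s5}

Start in {s0}.
Read '1': s0→{s0, s5}; now {s0, s5}.
Read '1': s0→{s0, s5}, s5→{s3}; now {s0, s3, s5}.
Read '0': s0→{s5}, s3→{s0, s1, s2}, s5→{s0, s2, s4}; now {s0, s1, s2, s4, s5}.
Read '0': s0→{s5}, s1→{s4}, s2→{s1, s3}, s4→{s4}, s5→{s0, s2, s4}; now {s0, s1, s2, s3, s4, s5}.
Read '0': s0→{s5}, s1→{s4}, s2→{s1, s3}, s3→{s0, s1, s2}, s4→{s4}, s5→{s0, s2, s4}; now {s0, s1, s2, s3, s4, s5}.
Read '0': s0→{s5}, s1→{s4}, s2→{s1, s3}, s3→{s0, s1, s2}, s4→{s4}, s5→{s0, s2, s4}; now {s0, s1, s2, s3, s4, s5}.
Read '1': s0→{s0, s5}, s1→{s0, s2}, s2→{s5}, s3→{s2}, s4→∅, s5→{s3}; now {s0, s2, s3, s5}.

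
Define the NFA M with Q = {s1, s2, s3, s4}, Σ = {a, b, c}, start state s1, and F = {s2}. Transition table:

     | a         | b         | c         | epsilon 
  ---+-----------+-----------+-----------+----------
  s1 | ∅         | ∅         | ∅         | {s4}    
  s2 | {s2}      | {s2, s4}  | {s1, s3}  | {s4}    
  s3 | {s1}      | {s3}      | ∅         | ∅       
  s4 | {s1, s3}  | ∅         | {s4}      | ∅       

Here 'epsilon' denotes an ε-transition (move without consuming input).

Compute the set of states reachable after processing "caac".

{s4}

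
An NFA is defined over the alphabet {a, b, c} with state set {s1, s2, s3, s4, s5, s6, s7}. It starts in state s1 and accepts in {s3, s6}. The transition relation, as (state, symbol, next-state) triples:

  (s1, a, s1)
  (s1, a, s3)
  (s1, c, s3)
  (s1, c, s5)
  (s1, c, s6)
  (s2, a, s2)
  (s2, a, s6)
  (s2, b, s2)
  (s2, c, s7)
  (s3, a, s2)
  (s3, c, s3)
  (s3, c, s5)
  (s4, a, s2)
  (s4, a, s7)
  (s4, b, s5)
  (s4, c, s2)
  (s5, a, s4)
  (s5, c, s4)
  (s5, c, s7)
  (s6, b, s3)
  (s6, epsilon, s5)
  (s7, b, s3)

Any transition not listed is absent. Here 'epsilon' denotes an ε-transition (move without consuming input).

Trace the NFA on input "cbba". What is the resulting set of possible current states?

∅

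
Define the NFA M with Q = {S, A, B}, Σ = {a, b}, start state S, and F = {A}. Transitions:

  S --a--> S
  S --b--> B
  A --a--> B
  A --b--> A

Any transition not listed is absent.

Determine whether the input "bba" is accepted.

No

Start in {S}.
Read 'b': S→{B}; now {B}.
Read 'b': B→∅; now ∅.
The set is empty and remains empty for the remaining 1 symbol.
The final set ∅ contains no accepting state.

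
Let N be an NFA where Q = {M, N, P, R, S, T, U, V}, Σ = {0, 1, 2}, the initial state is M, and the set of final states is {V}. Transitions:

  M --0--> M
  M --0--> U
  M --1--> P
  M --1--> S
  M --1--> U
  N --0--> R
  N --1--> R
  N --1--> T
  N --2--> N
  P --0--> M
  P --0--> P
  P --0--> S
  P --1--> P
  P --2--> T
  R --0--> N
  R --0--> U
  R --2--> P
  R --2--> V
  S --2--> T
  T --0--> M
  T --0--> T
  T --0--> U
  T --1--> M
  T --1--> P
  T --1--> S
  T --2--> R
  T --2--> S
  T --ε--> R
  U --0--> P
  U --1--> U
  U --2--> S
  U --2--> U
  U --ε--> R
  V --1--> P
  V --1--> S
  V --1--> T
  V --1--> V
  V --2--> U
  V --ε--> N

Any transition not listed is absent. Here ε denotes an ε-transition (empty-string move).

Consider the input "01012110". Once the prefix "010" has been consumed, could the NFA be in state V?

Start in {M}.
Read '0': M→{M, U}; union {M, U}; ε-closure = {M, R, U}.
Read '1': M→{P, S, U}, R→∅, U→{U}; union {P, S, U}; ε-closure = {P, R, S, U}.
Read '0': P→{M, P, S}, R→{N, U}, S→∅, U→{P}; union {M, N, P, S, U}; ε-closure = {M, N, P, R, S, U}.
State V is not in {M, N, P, R, S, U}.

No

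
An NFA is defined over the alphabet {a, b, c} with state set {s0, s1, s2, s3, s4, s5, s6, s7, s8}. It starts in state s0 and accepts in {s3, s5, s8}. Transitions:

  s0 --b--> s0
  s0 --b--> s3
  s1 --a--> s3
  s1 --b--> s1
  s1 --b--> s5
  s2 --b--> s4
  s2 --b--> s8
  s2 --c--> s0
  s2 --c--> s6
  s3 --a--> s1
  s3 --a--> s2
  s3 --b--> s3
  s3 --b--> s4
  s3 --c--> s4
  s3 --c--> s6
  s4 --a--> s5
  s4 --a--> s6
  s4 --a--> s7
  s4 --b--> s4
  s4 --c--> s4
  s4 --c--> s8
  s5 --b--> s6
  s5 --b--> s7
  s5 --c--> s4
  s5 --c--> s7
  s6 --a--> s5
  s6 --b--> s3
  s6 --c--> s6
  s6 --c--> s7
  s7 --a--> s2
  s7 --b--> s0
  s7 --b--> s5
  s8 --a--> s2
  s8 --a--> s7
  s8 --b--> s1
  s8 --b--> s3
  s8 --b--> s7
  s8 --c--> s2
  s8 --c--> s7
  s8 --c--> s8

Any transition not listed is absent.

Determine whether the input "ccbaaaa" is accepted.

No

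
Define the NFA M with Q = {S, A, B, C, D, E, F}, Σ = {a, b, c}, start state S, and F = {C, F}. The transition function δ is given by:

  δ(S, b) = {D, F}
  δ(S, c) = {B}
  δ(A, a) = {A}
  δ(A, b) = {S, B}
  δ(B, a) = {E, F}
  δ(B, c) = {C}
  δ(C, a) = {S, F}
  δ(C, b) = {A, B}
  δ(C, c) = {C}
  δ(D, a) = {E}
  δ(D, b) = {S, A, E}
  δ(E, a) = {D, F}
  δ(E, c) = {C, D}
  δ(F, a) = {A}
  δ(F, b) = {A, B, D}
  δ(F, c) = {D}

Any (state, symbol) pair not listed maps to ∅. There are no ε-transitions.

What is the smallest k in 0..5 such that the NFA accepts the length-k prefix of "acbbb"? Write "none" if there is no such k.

none

Start in {S}.
Read 'a': {S} → ∅.
The set is empty and remains empty for the remaining 4 symbols.
No reachable set along the way intersects F.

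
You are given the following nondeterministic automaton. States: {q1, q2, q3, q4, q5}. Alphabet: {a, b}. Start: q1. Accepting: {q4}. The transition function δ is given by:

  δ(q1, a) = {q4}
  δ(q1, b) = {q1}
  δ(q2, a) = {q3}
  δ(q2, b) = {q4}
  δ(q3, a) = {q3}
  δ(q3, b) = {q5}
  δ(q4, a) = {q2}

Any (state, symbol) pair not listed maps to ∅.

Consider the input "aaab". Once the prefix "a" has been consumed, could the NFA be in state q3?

Start in {q1}.
Read 'a': {q1} → {q4}.
State q3 is not in {q4}.

No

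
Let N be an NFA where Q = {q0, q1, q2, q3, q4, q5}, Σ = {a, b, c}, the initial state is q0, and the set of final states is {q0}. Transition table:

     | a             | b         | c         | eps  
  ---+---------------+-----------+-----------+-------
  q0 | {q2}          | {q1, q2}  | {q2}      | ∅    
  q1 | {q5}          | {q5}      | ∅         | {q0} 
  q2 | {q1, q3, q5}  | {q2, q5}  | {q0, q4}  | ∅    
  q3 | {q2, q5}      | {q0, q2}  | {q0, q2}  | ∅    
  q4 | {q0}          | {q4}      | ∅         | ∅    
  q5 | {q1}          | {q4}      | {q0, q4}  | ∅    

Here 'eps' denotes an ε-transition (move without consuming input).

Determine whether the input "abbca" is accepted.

Start in {q0}.
Read 'a': q0→{q2}; now {q2}.
Read 'b': q2→{q2, q5}; now {q2, q5}.
Read 'b': q2→{q2, q5}, q5→{q4}; now {q2, q4, q5}.
Read 'c': q2→{q0, q4}, q4→∅, q5→{q0, q4}; now {q0, q4}.
Read 'a': q0→{q2}, q4→{q0}; now {q0, q2}.
The final set {q0, q2} contains the accepting state q0.

Yes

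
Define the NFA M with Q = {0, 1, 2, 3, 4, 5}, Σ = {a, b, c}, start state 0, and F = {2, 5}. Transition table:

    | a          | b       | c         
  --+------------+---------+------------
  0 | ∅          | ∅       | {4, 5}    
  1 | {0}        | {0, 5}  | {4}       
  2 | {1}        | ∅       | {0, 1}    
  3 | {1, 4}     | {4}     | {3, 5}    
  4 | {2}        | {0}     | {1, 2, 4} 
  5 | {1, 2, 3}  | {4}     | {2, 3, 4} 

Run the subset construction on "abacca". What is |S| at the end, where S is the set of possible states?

Start in {0}.
Read 'a': {0} → ∅.
The set is empty and remains empty for the remaining 5 symbols.
That set has 0 states.

0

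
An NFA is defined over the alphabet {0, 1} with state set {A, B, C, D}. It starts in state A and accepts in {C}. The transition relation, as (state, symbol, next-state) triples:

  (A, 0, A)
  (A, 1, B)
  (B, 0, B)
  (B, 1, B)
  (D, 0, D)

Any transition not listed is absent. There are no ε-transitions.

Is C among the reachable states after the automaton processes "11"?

No

Start in {A}.
Read '1': A→{B}; now {B}.
Read '1': B→{B}; now {B}.
State C is not in {B}.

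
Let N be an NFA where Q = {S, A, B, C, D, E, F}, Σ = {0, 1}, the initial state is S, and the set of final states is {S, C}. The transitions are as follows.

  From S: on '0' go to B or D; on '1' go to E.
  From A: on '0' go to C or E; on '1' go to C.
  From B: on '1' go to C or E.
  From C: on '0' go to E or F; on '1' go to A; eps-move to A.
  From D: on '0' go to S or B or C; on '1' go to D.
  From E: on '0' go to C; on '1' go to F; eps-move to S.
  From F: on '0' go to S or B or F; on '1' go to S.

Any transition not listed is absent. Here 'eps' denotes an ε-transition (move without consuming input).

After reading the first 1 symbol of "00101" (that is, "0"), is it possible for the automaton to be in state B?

Yes

Start in {S}.
Read '0': {S} → {B, D}.
State B is in {B, D}.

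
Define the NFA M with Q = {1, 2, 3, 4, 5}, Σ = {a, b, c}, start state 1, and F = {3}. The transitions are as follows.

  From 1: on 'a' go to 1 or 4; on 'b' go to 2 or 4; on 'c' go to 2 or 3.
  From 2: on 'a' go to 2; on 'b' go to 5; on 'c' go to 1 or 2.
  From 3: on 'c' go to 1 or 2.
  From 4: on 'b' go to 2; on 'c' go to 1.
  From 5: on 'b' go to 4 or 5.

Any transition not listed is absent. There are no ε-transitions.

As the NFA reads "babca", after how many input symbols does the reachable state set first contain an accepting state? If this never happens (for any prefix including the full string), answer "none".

none

Start in {1}.
Read 'b': {1} → {2, 4}.
Read 'a': {2, 4} → {2}.
Read 'b': {2} → {5}.
Read 'c': {5} → ∅.
The set is empty and remains empty for the remaining 1 symbol.
No reachable set along the way intersects F.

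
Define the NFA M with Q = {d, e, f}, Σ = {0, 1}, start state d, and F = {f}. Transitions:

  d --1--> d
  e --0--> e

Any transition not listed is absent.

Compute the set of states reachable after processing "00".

Start in {d}.
Read '0': d→∅; now ∅.
The set is empty and remains empty for the remaining 1 symbol.

∅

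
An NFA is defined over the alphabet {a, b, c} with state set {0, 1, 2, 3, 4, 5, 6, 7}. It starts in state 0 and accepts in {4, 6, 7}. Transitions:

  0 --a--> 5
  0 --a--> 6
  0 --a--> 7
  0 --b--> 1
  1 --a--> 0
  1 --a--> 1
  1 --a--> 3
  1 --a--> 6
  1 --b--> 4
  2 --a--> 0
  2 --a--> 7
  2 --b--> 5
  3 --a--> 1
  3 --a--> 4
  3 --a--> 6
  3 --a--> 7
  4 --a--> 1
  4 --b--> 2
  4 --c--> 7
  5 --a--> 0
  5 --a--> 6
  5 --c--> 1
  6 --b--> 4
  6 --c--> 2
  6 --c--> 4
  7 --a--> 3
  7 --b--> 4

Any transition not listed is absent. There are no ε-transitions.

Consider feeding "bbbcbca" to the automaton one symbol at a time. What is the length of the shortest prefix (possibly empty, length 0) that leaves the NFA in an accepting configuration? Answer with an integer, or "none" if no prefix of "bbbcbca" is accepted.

2

Start in {0}.
Read 'b': 0→{1}; now {1}.
Read 'b': 1→{4}; now {4}.
None of the earlier sets intersect F, but {4} does.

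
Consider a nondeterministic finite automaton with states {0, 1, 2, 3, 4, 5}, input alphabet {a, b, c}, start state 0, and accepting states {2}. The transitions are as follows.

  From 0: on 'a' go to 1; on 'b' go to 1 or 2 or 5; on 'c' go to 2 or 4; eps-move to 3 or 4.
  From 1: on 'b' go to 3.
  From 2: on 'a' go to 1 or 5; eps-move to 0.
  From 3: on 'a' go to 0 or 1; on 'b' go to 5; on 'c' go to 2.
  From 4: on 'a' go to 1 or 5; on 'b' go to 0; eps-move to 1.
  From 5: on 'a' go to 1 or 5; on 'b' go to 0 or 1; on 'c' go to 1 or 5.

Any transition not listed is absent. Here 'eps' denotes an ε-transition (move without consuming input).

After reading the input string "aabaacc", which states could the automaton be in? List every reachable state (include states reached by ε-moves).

Start: ε-closure({0}) = {0, 1, 3, 4}.
Read 'a': 0→{1}, 1→∅, 3→{0, 1}, 4→{1, 5}; union {0, 1, 5}; ε-closure = {0, 1, 3, 4, 5}.
Read 'a': 0→{1}, 1→∅, 3→{0, 1}, 4→{1, 5}, 5→{1, 5}; union {0, 1, 5}; ε-closure = {0, 1, 3, 4, 5}.
Read 'b': 0→{1, 2, 5}, 1→{3}, 3→{5}, 4→{0}, 5→{0, 1}; union {0, 1, 2, 3, 5}; ε-closure = {0, 1, 2, 3, 4, 5}.
Read 'a': 0→{1}, 1→∅, 2→{1, 5}, 3→{0, 1}, 4→{1, 5}, 5→{1, 5}; union {0, 1, 5}; ε-closure = {0, 1, 3, 4, 5}.
Read 'a': 0→{1}, 1→∅, 3→{0, 1}, 4→{1, 5}, 5→{1, 5}; union {0, 1, 5}; ε-closure = {0, 1, 3, 4, 5}.
Read 'c': 0→{2, 4}, 1→∅, 3→{2}, 4→∅, 5→{1, 5}; union {1, 2, 4, 5}; ε-closure = {0, 1, 2, 3, 4, 5}.
Read 'c': 0→{2, 4}, 1→∅, 2→∅, 3→{2}, 4→∅, 5→{1, 5}; union {1, 2, 4, 5}; ε-closure = {0, 1, 2, 3, 4, 5}.

{0, 1, 2, 3, 4, 5}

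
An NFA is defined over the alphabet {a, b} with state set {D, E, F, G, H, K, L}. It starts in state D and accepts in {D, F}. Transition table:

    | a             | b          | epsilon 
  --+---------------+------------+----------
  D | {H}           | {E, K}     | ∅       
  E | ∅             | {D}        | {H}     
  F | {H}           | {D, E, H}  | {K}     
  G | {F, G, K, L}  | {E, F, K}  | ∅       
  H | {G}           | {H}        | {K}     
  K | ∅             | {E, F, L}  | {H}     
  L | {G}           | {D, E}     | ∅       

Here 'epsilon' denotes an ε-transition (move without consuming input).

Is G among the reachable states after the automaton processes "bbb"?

No

Start in {D}.
Read 'b': {D} → {E, H, K}.
Read 'b': {E, H, K} → {D, E, F, H, K, L}.
Read 'b': {D, E, F, H, K, L} → {D, E, F, H, K, L}.
State G is not in {D, E, F, H, K, L}.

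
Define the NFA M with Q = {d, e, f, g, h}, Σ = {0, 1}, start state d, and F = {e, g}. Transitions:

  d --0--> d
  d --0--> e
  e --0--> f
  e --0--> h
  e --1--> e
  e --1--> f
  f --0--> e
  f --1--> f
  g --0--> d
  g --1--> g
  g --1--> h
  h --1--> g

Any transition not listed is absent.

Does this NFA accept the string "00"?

Yes

Start in {d}.
Read '0': {d} → {d, e}.
Read '0': {d, e} → {d, e, f, h}.
The final set {d, e, f, h} contains the accepting state e.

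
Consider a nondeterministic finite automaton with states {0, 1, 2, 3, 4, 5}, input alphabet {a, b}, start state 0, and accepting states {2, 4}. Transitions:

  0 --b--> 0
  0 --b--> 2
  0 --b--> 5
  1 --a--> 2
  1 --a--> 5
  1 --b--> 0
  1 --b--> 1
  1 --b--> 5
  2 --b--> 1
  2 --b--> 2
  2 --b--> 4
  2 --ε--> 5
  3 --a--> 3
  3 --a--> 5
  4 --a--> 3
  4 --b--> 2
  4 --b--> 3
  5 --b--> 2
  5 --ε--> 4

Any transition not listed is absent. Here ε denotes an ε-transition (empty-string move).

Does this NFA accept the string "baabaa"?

Start in {0}.
Read 'b': 0→{0, 2, 5}; union {0, 2, 5}; ε-closure = {0, 2, 4, 5}.
Read 'a': 0→∅, 2→∅, 4→{3}, 5→∅; now {3}.
Read 'a': 3→{3, 5}; union {3, 5}; ε-closure = {3, 4, 5}.
Read 'b': 3→∅, 4→{2, 3}, 5→{2}; union {2, 3}; ε-closure = {2, 3, 4, 5}.
Read 'a': 2→∅, 3→{3, 5}, 4→{3}, 5→∅; union {3, 5}; ε-closure = {3, 4, 5}.
Read 'a': 3→{3, 5}, 4→{3}, 5→∅; union {3, 5}; ε-closure = {3, 4, 5}.
The final set {3, 4, 5} contains the accepting state 4.

Yes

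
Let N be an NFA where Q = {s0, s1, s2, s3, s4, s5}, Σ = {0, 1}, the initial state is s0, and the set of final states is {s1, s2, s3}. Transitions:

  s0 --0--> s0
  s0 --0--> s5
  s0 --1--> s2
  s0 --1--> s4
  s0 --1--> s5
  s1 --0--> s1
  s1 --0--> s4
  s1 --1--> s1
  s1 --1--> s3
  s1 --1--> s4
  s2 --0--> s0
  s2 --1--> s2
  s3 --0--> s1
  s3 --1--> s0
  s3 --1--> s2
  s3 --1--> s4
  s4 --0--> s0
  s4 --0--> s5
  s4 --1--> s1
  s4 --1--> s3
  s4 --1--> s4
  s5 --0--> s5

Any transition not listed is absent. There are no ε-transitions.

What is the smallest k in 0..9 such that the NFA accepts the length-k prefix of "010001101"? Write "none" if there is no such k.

2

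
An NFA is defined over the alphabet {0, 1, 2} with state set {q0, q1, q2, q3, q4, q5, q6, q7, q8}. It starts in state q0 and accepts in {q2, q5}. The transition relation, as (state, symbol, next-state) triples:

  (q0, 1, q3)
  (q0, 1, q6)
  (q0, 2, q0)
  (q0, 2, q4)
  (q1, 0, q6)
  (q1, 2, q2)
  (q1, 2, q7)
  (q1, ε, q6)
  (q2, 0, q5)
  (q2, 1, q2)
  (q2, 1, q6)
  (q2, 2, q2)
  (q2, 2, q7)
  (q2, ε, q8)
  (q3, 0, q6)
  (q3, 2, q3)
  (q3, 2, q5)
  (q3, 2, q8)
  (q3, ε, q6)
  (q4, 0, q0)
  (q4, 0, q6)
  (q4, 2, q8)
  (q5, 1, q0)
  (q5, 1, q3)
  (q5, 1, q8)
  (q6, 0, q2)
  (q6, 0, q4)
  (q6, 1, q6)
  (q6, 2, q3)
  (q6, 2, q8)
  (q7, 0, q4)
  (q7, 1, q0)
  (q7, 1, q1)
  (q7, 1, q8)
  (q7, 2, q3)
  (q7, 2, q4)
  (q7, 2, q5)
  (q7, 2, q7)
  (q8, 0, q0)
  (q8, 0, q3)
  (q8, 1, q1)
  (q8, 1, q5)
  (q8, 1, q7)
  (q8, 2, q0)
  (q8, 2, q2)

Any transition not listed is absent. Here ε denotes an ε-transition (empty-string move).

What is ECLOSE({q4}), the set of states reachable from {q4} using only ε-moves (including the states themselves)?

{q4}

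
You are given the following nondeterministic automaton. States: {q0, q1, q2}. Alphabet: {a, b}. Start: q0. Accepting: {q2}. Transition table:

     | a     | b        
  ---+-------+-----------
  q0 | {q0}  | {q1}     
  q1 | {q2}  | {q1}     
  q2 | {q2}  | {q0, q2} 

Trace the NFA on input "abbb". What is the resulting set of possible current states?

{q1}

Start in {q0}.
Read 'a': {q0} → {q0}.
Read 'b': {q0} → {q1}.
Read 'b': {q1} → {q1}.
Read 'b': {q1} → {q1}.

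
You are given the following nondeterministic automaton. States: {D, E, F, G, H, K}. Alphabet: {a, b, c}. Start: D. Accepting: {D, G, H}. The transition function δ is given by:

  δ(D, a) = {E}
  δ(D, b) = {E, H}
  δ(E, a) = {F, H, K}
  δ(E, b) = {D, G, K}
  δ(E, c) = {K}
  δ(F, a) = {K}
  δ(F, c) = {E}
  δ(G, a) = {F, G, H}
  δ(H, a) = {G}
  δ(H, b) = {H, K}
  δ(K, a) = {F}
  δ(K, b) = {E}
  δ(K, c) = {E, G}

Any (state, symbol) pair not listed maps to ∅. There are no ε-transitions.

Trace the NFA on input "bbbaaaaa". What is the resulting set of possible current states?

Start in {D}.
Read 'b': {D} → {E, H}.
Read 'b': {E, H} → {D, G, H, K}.
Read 'b': {D, G, H, K} → {E, H, K}.
Read 'a': {E, H, K} → {F, G, H, K}.
Read 'a': {F, G, H, K} → {F, G, H, K}.
Read 'a': {F, G, H, K} → {F, G, H, K}.
Read 'a': {F, G, H, K} → {F, G, H, K}.
Read 'a': {F, G, H, K} → {F, G, H, K}.

{F, G, H, K}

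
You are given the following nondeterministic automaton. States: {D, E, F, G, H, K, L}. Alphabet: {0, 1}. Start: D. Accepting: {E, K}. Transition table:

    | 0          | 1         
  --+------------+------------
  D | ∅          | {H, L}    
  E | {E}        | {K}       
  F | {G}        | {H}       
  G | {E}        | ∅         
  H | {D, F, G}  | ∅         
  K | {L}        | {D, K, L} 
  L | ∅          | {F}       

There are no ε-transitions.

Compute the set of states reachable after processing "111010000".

{E}

Start in {D}.
Read '1': {D} → {H, L}.
Read '1': {H, L} → {F}.
Read '1': {F} → {H}.
Read '0': {H} → {D, F, G}.
Read '1': {D, F, G} → {H, L}.
Read '0': {H, L} → {D, F, G}.
Read '0': {D, F, G} → {E, G}.
Read '0': {E, G} → {E}.
Read '0': {E} → {E}.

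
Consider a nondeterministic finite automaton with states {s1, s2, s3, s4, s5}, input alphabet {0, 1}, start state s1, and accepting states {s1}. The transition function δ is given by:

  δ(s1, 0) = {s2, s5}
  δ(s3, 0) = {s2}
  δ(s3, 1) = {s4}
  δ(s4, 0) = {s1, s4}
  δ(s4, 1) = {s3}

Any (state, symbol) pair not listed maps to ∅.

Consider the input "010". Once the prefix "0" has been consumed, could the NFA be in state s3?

No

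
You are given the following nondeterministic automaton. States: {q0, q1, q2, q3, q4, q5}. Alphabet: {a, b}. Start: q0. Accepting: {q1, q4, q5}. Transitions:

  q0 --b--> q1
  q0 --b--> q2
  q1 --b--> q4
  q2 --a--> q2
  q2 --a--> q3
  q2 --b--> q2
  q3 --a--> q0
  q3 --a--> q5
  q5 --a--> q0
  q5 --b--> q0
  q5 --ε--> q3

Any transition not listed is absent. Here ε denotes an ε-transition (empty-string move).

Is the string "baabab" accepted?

No

Start in {q0}.
Read 'b': {q0} → {q1, q2}.
Read 'a': {q1, q2} → {q2, q3}.
Read 'a': {q2, q3} → {q0, q2, q3, q5}.
Read 'b': {q0, q2, q3, q5} → {q0, q1, q2}.
Read 'a': {q0, q1, q2} → {q2, q3}.
Read 'b': {q2, q3} → {q2}.
The final set {q2} contains no accepting state.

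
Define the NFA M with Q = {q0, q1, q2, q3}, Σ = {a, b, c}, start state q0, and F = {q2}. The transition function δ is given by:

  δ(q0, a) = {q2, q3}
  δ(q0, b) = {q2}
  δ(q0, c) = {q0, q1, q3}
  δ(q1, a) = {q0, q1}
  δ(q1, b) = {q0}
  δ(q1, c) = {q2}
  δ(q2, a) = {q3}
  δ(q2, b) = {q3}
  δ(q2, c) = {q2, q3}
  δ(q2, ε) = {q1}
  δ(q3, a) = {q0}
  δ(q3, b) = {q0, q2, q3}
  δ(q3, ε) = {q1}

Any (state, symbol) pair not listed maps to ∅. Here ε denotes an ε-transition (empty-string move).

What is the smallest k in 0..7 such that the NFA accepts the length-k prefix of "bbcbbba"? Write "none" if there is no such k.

1

Start in {q0}.
Read 'b': q0→{q2}; union {q2}; ε-closure = {q1, q2}.
None of the earlier sets intersect F, but {q1, q2} does.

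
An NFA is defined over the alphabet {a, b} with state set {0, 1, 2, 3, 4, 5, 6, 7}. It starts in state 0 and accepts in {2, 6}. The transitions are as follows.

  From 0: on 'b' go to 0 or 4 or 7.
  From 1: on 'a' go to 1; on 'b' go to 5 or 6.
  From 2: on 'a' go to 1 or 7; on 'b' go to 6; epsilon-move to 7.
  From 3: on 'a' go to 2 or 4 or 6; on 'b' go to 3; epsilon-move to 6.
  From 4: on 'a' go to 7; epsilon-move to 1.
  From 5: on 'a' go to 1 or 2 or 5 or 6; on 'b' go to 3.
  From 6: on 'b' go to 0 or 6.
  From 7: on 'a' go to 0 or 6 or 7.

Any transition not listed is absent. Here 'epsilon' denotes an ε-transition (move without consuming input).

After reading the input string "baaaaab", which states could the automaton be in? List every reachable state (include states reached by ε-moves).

Start in {0}.
Read 'b': 0→{0, 4, 7}; union {0, 4, 7}; ε-closure = {0, 1, 4, 7}.
Read 'a': 0→∅, 1→{1}, 4→{7}, 7→{0, 6, 7}; now {0, 1, 6, 7}.
Read 'a': 0→∅, 1→{1}, 6→∅, 7→{0, 6, 7}; now {0, 1, 6, 7}.
Read 'a': 0→∅, 1→{1}, 6→∅, 7→{0, 6, 7}; now {0, 1, 6, 7}.
Read 'a': 0→∅, 1→{1}, 6→∅, 7→{0, 6, 7}; now {0, 1, 6, 7}.
Read 'a': 0→∅, 1→{1}, 6→∅, 7→{0, 6, 7}; now {0, 1, 6, 7}.
Read 'b': 0→{0, 4, 7}, 1→{5, 6}, 6→{0, 6}, 7→∅; union {0, 4, 5, 6, 7}; ε-closure = {0, 1, 4, 5, 6, 7}.

{0, 1, 4, 5, 6, 7}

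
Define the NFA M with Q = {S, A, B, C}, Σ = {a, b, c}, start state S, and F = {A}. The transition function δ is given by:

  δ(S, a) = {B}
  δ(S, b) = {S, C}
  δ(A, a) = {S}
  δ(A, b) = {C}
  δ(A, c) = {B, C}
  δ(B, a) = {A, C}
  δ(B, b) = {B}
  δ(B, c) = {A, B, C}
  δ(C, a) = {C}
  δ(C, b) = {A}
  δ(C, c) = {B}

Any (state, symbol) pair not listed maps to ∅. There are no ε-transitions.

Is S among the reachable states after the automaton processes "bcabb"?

No

Start in {S}.
Read 'b': {S} → {S, C}.
Read 'c': {S, C} → {B}.
Read 'a': {B} → {A, C}.
Read 'b': {A, C} → {A, C}.
Read 'b': {A, C} → {A, C}.
State S is not in {A, C}.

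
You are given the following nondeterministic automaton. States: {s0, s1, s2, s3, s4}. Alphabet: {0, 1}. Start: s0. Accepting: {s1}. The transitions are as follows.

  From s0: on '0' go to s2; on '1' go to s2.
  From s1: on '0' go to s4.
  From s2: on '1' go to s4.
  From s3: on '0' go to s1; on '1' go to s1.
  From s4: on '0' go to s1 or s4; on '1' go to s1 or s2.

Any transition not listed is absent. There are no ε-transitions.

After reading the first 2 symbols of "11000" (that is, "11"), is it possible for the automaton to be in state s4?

Yes

Start in {s0}.
Read '1': {s0} → {s2}.
Read '1': {s2} → {s4}.
State s4 is in {s4}.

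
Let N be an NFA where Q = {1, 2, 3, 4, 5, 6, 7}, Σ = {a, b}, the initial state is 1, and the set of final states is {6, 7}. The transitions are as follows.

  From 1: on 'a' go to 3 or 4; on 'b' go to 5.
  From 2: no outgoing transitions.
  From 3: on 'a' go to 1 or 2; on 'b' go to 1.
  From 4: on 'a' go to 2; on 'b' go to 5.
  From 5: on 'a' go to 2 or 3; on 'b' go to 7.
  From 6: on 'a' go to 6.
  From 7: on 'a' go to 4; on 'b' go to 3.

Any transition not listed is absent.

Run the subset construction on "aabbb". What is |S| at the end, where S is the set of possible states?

Start in {1}.
Read 'a': 1→{3, 4}; now {3, 4}.
Read 'a': 3→{1, 2}, 4→{2}; now {1, 2}.
Read 'b': 1→{5}, 2→∅; now {5}.
Read 'b': 5→{7}; now {7}.
Read 'b': 7→{3}; now {3}.
That set has 1 state.

1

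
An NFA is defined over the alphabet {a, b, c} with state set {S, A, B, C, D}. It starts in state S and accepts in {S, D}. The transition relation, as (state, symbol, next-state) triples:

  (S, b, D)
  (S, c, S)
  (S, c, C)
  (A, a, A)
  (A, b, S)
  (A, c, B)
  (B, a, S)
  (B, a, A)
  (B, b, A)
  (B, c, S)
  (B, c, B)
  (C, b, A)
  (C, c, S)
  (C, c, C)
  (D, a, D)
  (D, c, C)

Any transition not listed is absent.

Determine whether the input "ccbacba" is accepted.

No

Start in {S}.
Read 'c': {S} → {S, C}.
Read 'c': {S, C} → {S, C}.
Read 'b': {S, C} → {A, D}.
Read 'a': {A, D} → {A, D}.
Read 'c': {A, D} → {B, C}.
Read 'b': {B, C} → {A}.
Read 'a': {A} → {A}.
The final set {A} contains no accepting state.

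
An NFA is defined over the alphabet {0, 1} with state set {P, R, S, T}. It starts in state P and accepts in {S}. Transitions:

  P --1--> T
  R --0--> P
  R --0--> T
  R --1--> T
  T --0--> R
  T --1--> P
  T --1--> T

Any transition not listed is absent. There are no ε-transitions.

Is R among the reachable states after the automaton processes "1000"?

Yes

Start in {P}.
Read '1': {P} → {T}.
Read '0': {T} → {R}.
Read '0': {R} → {P, T}.
Read '0': {P, T} → {R}.
State R is in {R}.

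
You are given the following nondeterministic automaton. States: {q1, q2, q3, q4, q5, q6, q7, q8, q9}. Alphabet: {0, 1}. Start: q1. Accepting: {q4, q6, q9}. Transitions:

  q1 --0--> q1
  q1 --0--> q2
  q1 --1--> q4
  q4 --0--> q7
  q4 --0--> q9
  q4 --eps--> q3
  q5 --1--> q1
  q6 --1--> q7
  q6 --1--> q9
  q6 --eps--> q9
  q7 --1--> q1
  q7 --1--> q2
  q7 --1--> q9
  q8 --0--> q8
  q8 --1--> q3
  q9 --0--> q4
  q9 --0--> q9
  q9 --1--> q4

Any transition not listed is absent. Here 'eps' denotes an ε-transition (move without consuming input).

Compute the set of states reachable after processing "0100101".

{q1, q2, q3, q4, q9}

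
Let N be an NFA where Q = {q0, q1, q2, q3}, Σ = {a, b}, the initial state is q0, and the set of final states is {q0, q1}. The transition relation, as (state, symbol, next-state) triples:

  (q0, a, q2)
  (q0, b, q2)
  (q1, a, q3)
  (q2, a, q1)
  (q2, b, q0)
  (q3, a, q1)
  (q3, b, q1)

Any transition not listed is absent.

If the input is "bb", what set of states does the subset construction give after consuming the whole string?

Start in {q0}.
Read 'b': q0→{q2}; now {q2}.
Read 'b': q2→{q0}; now {q0}.

{q0}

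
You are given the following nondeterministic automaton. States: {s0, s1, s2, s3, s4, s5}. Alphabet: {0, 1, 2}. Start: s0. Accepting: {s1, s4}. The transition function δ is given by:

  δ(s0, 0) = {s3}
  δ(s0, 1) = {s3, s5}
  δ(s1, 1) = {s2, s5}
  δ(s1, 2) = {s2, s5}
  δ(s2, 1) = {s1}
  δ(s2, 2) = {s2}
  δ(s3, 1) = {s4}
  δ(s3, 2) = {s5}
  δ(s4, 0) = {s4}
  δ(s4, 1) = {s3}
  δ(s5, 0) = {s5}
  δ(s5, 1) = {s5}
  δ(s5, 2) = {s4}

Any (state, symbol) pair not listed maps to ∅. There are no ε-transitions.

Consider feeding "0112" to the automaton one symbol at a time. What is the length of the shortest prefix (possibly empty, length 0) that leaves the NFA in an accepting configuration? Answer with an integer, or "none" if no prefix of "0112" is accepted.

Start in {s0}.
Read '0': s0→{s3}; now {s3}.
Read '1': s3→{s4}; now {s4}.
None of the earlier sets intersect F, but {s4} does.

2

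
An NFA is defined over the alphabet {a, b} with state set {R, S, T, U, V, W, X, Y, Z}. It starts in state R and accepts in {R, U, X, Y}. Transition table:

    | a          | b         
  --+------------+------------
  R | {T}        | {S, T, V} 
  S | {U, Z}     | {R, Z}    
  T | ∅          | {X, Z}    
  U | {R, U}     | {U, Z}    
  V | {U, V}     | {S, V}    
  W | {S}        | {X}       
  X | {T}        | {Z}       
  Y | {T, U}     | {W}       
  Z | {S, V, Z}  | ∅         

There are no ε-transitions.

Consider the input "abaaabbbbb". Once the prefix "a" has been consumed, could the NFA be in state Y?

Start in {R}.
Read 'a': R→{T}; now {T}.
State Y is not in {T}.

No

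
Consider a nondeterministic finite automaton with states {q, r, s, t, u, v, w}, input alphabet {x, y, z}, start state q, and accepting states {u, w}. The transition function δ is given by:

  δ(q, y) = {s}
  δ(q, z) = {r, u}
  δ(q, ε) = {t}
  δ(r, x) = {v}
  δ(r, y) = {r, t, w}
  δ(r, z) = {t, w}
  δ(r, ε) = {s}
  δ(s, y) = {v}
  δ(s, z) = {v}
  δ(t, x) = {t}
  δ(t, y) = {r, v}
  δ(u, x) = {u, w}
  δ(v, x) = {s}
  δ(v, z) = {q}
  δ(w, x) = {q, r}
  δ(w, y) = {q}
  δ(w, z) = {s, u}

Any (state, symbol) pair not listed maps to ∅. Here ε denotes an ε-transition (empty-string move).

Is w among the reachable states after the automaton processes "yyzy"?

Start: ε-closure({q}) = {q, t}.
Read 'y': q→{s}, t→{r, v}; now {r, s, v}.
Read 'y': r→{r, t, w}, s→{v}, v→∅; union {r, t, v, w}; ε-closure = {r, s, t, v, w}.
Read 'z': r→{t, w}, s→{v}, t→∅, v→{q}, w→{s, u}; now {q, s, t, u, v, w}.
Read 'y': q→{s}, s→{v}, t→{r, v}, u→∅, v→∅, w→{q}; union {q, r, s, v}; ε-closure = {q, r, s, t, v}.
State w is not in {q, r, s, t, v}.

No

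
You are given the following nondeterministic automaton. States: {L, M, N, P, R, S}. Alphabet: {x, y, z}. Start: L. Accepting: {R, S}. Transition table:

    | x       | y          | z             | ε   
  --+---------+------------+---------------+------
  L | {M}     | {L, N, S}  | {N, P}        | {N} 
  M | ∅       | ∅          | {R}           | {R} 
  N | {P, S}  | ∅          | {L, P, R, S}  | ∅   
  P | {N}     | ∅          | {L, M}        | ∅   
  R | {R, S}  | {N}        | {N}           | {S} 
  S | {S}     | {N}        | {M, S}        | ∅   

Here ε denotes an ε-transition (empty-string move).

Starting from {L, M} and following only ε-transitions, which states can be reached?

{L, M, N, R, S}

Begin with {L, M}.
ε-move M → R; add R.
ε-move R → S; add S.
ε-move L → N; add N.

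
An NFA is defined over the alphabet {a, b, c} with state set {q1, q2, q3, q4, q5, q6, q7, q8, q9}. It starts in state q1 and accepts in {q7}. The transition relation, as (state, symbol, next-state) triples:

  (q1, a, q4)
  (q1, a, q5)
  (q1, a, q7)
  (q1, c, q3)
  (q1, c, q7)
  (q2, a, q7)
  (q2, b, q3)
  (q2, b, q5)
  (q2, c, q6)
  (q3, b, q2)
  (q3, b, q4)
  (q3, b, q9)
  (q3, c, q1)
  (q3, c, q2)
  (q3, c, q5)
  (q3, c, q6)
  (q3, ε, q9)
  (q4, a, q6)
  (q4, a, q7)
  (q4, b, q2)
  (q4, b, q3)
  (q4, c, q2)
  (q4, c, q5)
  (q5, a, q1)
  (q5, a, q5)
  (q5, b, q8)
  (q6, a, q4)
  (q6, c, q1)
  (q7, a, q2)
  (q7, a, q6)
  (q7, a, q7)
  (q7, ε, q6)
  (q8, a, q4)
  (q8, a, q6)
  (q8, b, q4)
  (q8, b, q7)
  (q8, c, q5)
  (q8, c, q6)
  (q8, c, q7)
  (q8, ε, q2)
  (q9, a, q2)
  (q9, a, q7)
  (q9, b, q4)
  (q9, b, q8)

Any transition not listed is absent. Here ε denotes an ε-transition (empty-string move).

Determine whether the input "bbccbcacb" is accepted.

Start in {q1}.
Read 'b': q1→∅; now ∅.
The set is empty and remains empty for the remaining 8 symbols.
The final set ∅ contains no accepting state.

No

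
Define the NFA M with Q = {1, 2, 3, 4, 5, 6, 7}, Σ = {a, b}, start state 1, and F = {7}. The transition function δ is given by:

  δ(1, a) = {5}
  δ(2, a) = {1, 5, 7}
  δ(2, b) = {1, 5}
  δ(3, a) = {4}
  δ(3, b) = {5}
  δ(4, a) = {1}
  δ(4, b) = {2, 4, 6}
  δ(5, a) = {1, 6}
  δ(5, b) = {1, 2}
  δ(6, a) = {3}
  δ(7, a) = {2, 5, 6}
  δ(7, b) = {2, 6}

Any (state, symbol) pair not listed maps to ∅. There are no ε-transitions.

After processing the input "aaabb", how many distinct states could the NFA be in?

3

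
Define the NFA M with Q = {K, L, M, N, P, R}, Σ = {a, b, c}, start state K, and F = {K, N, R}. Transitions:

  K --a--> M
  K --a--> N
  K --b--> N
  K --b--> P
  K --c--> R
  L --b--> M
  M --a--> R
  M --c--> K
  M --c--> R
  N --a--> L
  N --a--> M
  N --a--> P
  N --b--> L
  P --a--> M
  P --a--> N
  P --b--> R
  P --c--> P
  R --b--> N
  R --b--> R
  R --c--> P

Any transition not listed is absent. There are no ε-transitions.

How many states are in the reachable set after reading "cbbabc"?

3

Start in {K}.
Read 'c': {K} → {R}.
Read 'b': {R} → {N, R}.
Read 'b': {N, R} → {L, N, R}.
Read 'a': {L, N, R} → {L, M, P}.
Read 'b': {L, M, P} → {M, R}.
Read 'c': {M, R} → {K, P, R}.
That set has 3 states.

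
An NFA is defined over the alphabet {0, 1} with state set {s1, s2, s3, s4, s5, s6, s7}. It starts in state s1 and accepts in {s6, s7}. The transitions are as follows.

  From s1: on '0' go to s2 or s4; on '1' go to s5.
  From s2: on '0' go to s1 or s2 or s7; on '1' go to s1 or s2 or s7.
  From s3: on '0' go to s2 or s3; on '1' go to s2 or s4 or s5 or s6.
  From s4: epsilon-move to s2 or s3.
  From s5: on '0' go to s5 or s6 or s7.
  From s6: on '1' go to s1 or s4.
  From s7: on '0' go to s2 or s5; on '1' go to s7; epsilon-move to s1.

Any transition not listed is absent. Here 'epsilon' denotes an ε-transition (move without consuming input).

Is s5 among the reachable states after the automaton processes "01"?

Yes

Start in {s1}.
Read '0': s1→{s2, s4}; union {s2, s4}; ε-closure = {s2, s3, s4}.
Read '1': s2→{s1, s2, s7}, s3→{s2, s4, s5, s6}, s4→∅; union {s1, s2, s4, s5, s6, s7}; ε-closure = {s1, s2, s3, s4, s5, s6, s7}.
State s5 is in {s1, s2, s3, s4, s5, s6, s7}.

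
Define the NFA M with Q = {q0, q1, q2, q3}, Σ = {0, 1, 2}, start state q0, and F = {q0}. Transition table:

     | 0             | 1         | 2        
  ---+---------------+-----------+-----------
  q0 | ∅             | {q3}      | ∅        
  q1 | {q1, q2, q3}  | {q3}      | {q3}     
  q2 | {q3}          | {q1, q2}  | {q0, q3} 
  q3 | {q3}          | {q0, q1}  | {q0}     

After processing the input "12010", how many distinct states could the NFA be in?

0

Start in {q0}.
Read '1': q0→{q3}; now {q3}.
Read '2': q3→{q0}; now {q0}.
Read '0': q0→∅; now ∅.
The set is empty and remains empty for the remaining 2 symbols.
That set has 0 states.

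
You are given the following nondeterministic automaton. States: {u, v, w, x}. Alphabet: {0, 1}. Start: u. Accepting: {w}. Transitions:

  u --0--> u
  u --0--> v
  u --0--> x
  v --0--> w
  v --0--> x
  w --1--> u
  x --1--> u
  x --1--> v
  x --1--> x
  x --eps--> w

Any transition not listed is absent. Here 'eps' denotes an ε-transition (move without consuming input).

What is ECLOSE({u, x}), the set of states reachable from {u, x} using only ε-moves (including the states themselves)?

{u, w, x}

Begin with {u, x}.
ε-move x → w; add w.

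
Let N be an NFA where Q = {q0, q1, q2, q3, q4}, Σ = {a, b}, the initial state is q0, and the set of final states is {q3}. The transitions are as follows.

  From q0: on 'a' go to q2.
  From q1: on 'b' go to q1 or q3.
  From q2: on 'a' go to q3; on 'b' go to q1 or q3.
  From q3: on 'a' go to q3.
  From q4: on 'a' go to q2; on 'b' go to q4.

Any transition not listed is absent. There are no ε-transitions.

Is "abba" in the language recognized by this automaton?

Yes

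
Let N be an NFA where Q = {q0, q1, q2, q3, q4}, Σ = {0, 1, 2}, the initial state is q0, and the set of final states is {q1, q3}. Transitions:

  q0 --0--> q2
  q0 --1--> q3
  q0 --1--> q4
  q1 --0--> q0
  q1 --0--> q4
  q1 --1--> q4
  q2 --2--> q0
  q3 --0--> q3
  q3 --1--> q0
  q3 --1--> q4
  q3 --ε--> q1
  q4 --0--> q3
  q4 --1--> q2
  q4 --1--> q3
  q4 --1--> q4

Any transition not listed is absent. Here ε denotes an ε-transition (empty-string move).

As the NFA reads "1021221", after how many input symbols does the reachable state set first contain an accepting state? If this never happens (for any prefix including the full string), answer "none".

Start in {q0}.
Read '1': q0→{q3, q4}; union {q3, q4}; ε-closure = {q1, q3, q4}.
None of the earlier sets intersect F, but {q1, q3, q4} does.

1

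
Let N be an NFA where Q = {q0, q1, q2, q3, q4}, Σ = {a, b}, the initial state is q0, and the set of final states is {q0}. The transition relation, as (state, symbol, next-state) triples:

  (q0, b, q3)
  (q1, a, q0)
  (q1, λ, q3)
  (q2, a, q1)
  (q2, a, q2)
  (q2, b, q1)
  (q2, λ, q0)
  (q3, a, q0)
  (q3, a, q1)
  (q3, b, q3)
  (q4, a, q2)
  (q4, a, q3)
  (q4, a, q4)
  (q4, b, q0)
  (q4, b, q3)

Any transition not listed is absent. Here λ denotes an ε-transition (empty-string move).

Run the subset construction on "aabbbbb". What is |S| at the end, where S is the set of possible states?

Start in {q0}.
Read 'a': {q0} → ∅.
The set is empty and remains empty for the remaining 6 symbols.
That set has 0 states.

0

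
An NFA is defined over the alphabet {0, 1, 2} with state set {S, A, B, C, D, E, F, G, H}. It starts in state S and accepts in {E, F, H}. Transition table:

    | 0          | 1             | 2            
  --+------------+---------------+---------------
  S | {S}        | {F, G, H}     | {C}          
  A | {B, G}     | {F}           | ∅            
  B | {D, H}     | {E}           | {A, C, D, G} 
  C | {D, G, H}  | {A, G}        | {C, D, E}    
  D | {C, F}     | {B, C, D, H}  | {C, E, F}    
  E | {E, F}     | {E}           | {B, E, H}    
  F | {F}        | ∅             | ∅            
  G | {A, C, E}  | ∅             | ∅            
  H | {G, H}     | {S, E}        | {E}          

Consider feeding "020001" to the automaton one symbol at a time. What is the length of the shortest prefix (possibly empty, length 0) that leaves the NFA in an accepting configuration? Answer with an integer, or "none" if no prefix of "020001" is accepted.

Start in {S}.
Read '0': S→{S}; now {S}.
Read '2': S→{C}; now {C}.
Read '0': C→{D, G, H}; now {D, G, H}.
None of the earlier sets intersect F, but {D, G, H} does.

3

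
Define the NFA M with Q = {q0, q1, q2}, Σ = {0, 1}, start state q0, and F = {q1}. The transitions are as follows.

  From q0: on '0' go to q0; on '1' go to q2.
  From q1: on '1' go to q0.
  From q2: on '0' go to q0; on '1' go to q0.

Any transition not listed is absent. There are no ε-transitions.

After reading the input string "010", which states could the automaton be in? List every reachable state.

Start in {q0}.
Read '0': q0→{q0}; now {q0}.
Read '1': q0→{q2}; now {q2}.
Read '0': q2→{q0}; now {q0}.

{q0}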